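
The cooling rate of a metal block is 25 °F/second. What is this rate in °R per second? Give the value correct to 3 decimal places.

25.000 °R/second

Since only a temperature interval is involved, the additive offset between the scales drops out.
A change of 1°F is a change of 1°R, so 25 × 1 = 25.000.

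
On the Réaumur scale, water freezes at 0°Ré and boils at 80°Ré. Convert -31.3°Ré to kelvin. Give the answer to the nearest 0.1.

234.0 K

Linear interpolation between the fixed points: C = (-31.3 - 0) × 100 / (80 - 0) = -39.1250°C.
Then -39.1250 + 273.15 = 234.0 K.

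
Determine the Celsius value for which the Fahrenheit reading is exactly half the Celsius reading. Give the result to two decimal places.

-24.62°C

Let C be the Celsius reading. The Fahrenheit reading is F = 1.8·C + 32.
Require F = 0.5·C: 1.8·C + 32 = 0.5·C.
(1.3)·C = -32  ⇒  C = -24.62.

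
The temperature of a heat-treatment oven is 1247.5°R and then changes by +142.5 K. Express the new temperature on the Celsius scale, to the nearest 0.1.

562.4°C

Initial temperature in Celsius: (1247.5 - 491.67) × 5/9 = 419.9056°C.
The 142.5 K change is an interval; Kelvin and Celsius degrees are the same size, so ΔC = +142.5°C.
Final Celsius temperature: 419.9056 + 142.5000 = 562.4056°C.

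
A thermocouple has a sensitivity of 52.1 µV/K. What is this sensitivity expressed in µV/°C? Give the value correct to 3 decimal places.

52.100 µV/°C

Since only a temperature interval is involved, the additive offset between the scales drops out.
A change of 1°C is a change of 1 K, so per °C the value is 52.1 × 1 = 52.100.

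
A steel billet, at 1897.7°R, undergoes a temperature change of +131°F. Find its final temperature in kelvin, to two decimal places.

Initial temperature in Celsius: (1897.7 - 491.67) × 5/9 = 781.1278°C.
The 131°F change is an interval, so only the factor 5/9 applies: +131 × 5/9 = +72.7778°C.
Final Celsius temperature: 781.1278 + 72.7778 = 853.9056°C.
In kelvin: 853.9056 + 273.15 = 1127.06 K.

1127.06 K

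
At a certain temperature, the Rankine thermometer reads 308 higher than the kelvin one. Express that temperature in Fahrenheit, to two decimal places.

233.33°F

Let x be the kelvin reading; then the Rankine reading is 1.8·x.
(1.8·x) - x = 308  ⇒  (0.8)·x = 308  ⇒  x = 385.0000 K.
In Celsius: 385 - 273.15 = 111.8500°C.
In Fahrenheit: 111.8500 × 1.8 + 32 = 233.33°F.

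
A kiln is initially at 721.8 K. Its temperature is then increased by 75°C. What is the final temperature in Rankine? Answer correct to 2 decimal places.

Initial temperature in Celsius: 721.8 - 273.15 = 448.6500°C.
Final Celsius temperature: 448.6500 + 75.0000 = 523.6500°C.
In Rankine: 523.6500 × 1.8 + 491.67 = 1434.24°R.

1434.24°R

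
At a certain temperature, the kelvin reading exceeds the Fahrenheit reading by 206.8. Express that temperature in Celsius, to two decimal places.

Let x be the kelvin reading; then the Fahrenheit reading is 1.8·x - 459.67.
(1.8·x - 459.67) - x = -206.8  ⇒  (0.8)·x = 252.87  ⇒  x = 316.0875 K.
In Celsius: 316.0875 - 273.15 = 42.94°C.

42.94°C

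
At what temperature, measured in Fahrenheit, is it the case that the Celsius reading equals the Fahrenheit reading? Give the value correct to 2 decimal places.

Let F be the Fahrenheit reading. The Celsius reading is C = 5/9·F - 17.7778.
Set C = F: 5/9·F - 17.7778 = F.
(-4/9)·F = 17.7778  ⇒  F = -40.00.

-40.00°F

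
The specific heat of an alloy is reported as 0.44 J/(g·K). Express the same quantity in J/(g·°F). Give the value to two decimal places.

Since only a temperature interval is involved, the additive offset between the scales drops out.
A change of 1°F is a change of 5/9 K, so per °F the value is 0.44 × 5/9 = 0.24.

0.24 J/(g·°F)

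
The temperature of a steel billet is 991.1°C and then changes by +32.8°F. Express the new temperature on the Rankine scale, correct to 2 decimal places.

The 32.8°F change is an interval, so only the factor 5/9 applies: +32.8 × 5/9 = +18.2222°C.
Final Celsius temperature: 991.1000 + 18.2222 = 1009.3222°C.
In Rankine: 1009.3222 × 1.8 + 491.67 = 2308.45°R.

2308.45°R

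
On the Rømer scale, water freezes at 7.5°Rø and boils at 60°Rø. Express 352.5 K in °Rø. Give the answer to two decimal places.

49.16°Rø

First in Celsius: 352.5 - 273.15 = 79.3500°C.
Linearly onto the Rømer scale: 7.5 + (79.3500 / 100) × (60 - 7.5) = 49.16°Rø.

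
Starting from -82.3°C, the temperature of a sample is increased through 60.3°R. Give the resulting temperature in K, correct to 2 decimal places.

224.35 K

The 60.3°R change is an interval, so only the factor 5/9 applies: +60.3 × 5/9 = +33.5000°C.
Final Celsius temperature: -82.3000 + 33.5000 = -48.8000°C.
In kelvin: -48.8000 + 273.15 = 224.35 K.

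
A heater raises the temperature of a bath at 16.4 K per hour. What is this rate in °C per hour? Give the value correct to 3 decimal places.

The quantity depends on a temperature interval, so only the ratio of degree sizes applies; the offset between the scales is irrelevant.
A change of 1 K is a change of 1°C, so 16.4 × 1 = 16.400.

16.400 °C/hour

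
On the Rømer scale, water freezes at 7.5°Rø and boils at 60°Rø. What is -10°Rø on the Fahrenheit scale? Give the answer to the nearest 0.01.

Linear interpolation between the fixed points: C = (-10 - 7.5) × 100 / (60 - 7.5) = -33.3333°C.
Then -33.3333 × 1.8 + 32 = -28.00°F.

-28.00°F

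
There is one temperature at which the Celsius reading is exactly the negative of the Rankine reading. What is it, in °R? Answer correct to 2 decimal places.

175.60°R

Let R be the Rankine reading. The Celsius reading is C = 5/9·R - 273.15.
Require C = -1·R: 5/9·R - 273.15 = -1·R.
(14/9)·R = 273.15  ⇒  R = 175.60.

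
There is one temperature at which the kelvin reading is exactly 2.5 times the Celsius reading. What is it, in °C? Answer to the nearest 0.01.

Let C be the Celsius reading. The kelvin reading is K = 1·C + 273.15.
Require K = 2.5·C: 1·C + 273.15 = 2.5·C.
(-1.5)·C = -273.15  ⇒  C = 182.10.

182.10°C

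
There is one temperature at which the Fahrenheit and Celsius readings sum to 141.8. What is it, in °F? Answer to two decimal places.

102.59°F

Let F be the Fahrenheit reading. The Celsius reading is C = 5/9·F - 17.7778.
Require F + C = 141.8: (14/9)·F - 17.7778 = 141.8.
F = (141.8 + 17.7778) / (14/9) = 102.59.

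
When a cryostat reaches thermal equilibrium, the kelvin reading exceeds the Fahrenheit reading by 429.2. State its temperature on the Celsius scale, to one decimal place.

-235.1°C

Let x be the kelvin reading; then the Fahrenheit reading is 1.8·x - 459.67.
(1.8·x - 459.67) - x = -429.2  ⇒  (0.8)·x = 30.47  ⇒  x = 38.0875 K.
In Celsius: 38.0875 - 273.15 = -235.1°C.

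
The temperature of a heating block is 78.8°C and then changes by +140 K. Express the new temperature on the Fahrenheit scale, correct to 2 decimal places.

425.84°F

The 140 K change is an interval; Kelvin and Celsius degrees are the same size, so ΔC = +140°C.
Final Celsius temperature: 78.8000 + 140.0000 = 218.8000°C.
In Fahrenheit: 218.8000 × 1.8 + 32 = 425.84°F.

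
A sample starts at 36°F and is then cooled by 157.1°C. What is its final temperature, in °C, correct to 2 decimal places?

-154.88°C

Initial temperature in Celsius: (36 - 32) × 5/9 = 2.2222°C.
Final Celsius temperature: 2.2222 - 157.1000 = -154.8778°C.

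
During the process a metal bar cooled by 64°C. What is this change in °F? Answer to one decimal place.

For a temperature interval the offset drops out; only the factor 1.8 applies.
64 × 1.8 = 115.2.

115.2°F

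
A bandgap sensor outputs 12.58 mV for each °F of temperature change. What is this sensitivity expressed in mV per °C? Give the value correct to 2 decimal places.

The quantity depends on a temperature interval, so only the ratio of degree sizes applies; the offset between the scales is irrelevant.
A change of 1°C is a change of 1.8°F, so per °C the value is 12.58 × 1.8 = 22.64.

22.64 mV per °C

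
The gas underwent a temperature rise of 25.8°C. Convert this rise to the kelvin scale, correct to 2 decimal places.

Celsius and kelvin degrees are the same size, so the interval is unchanged: 25.80.

25.80 K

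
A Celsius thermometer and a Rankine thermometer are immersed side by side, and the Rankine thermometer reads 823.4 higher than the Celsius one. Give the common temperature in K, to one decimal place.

687.8 K

Let x be the Celsius reading; then the Rankine reading is 1.8·x + 491.67.
(1.8·x + 491.67) - x = 823.4  ⇒  (0.8)·x = 331.73  ⇒  x = 414.6625°C.
In kelvin: 414.6625 + 273.15 = 687.8 K.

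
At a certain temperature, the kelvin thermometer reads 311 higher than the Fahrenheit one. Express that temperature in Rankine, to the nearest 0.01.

Let x be the Fahrenheit reading; then the kelvin reading is 5/9·x + 255.372.
(5/9·x + 255.372) - x = 311  ⇒  (-4/9)·x = 55.6278  ⇒  x = -125.1625°F.
In Celsius: (-125.1625 - 32) × 5/9 = -87.3125°C.
In Rankine: -87.3125 × 1.8 + 491.67 = 334.51°R.

334.51°R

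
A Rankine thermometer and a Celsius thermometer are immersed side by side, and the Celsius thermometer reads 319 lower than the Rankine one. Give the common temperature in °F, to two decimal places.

Let x be the Rankine reading; then the Celsius reading is 5/9·x - 273.15.
(5/9·x - 273.15) - x = -319  ⇒  (-4/9)·x = -45.85  ⇒  x = 103.1625°R.
In Celsius: (103.1625 - 491.67) × 5/9 = -215.8375°C.
In Fahrenheit: -215.8375 × 1.8 + 32 = -356.51°F.

-356.51°F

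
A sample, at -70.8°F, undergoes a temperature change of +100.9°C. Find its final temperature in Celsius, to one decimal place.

Initial temperature in Celsius: (-70.8 - 32) × 5/9 = -57.1111°C.
Final Celsius temperature: -57.1111 + 100.9000 = 43.7889°C.

43.8°C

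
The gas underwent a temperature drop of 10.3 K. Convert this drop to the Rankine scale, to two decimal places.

18.54°R

For a temperature interval the offset drops out; only the factor 1.8 applies.
10.3 × 1.8 = 18.54.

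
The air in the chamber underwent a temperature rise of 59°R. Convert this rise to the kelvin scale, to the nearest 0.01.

Only the scale ratio 5/9 matters for a change in temperature.
59 × 5/9 = 32.78.

32.78 K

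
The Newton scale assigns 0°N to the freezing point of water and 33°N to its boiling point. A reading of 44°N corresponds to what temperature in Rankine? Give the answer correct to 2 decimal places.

731.67°R

Linear interpolation between the fixed points: C = (44 - 0) × 100 / (33 - 0) = 133.3333°C.
Then 133.3333 × 1.8 + 491.67 = 731.67°R.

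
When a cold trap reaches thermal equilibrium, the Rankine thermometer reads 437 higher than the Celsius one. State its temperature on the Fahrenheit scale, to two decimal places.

Let x be the Celsius reading; then the Rankine reading is 1.8·x + 491.67.
(1.8·x + 491.67) - x = 437  ⇒  (0.8)·x = -54.67  ⇒  x = -68.3375°C.
In Fahrenheit: -68.3375 × 1.8 + 32 = -91.01°F.

-91.01°F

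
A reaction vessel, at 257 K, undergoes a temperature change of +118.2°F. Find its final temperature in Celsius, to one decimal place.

Initial temperature in Celsius: 257 - 273.15 = -16.1500°C.
The 118.2°F change is an interval, so only the factor 5/9 applies: +118.2 × 5/9 = +65.6667°C.
Final Celsius temperature: -16.1500 + 65.6667 = 49.5167°C.

49.5°C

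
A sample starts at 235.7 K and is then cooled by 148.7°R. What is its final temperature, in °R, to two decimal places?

275.56°R

Initial temperature in Celsius: 235.7 - 273.15 = -37.4500°C.
The 148.7°R change is an interval, so only the factor 5/9 applies: -148.7 × 5/9 = -82.6111°C.
Final Celsius temperature: -37.4500 - 82.6111 = -120.0611°C.
In Rankine: -120.0611 × 1.8 + 491.67 = 275.56°R.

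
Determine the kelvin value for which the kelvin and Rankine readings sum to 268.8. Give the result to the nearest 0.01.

96.00 K

Let K be the kelvin reading. The Rankine reading is R = 1.8·K.
Require K + R = 268.8: (2.8)·K = 268.8.
K = (268.8) / (2.8) = 96.00.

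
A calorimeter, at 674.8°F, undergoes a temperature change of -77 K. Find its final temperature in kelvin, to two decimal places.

553.26 K

Initial temperature in Celsius: (674.8 - 32) × 5/9 = 357.1111°C.
The 77 K change is an interval; Kelvin and Celsius degrees are the same size, so ΔC = -77°C.
Final Celsius temperature: 357.1111 - 77.0000 = 280.1111°C.
In kelvin: 280.1111 + 273.15 = 553.26 K.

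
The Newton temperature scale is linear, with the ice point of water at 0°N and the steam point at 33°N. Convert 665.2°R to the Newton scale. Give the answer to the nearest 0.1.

31.8°N

First in Celsius: (665.2 - 491.67) × 5/9 = 96.4056°C.
Linearly onto the Newton scale: 0 + (96.4056 / 100) × (33 - 0) = 31.8°N.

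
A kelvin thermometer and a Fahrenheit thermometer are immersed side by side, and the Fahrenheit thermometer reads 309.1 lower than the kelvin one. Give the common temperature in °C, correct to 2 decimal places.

-84.94°C

Let x be the kelvin reading; then the Fahrenheit reading is 1.8·x - 459.67.
(1.8·x - 459.67) - x = -309.1  ⇒  (0.8)·x = 150.57  ⇒  x = 188.2125 K.
In Celsius: 188.2125 - 273.15 = -84.94°C.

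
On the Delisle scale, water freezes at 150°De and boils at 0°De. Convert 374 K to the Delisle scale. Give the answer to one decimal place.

-1.3°De

First in Celsius: 374 - 273.15 = 100.8500°C.
Linearly onto the Delisle scale: 150 + (100.8500 / 100) × (0 - 150) = -1.3°De.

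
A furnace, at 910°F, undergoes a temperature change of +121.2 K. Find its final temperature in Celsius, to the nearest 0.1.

609.0°C

Initial temperature in Celsius: (910 - 32) × 5/9 = 487.7778°C.
The 121.2 K change is an interval; Kelvin and Celsius degrees are the same size, so ΔC = +121.2°C.
Final Celsius temperature: 487.7778 + 121.2000 = 608.9778°C.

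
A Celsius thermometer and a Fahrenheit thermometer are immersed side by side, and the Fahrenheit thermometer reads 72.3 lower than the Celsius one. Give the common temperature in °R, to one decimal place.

257.0°R

Let x be the Celsius reading; then the Fahrenheit reading is 1.8·x + 32.
(1.8·x + 32) - x = -72.3  ⇒  (0.8)·x = -104.3  ⇒  x = -130.3750°C.
In Rankine: -130.3750 × 1.8 + 491.67 = 257.0°R.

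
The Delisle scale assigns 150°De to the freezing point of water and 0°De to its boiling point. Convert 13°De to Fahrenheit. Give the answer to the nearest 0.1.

196.4°F

Linear interpolation between the fixed points: C = (13 - 150) × 100 / (0 - 150) = 91.3333°C.
Then 91.3333 × 1.8 + 32 = 196.4°F.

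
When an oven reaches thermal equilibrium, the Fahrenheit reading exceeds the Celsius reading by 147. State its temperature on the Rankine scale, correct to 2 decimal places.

750.42°R

Let x be the Fahrenheit reading; then the Celsius reading is 5/9·x - 17.7778.
(5/9·x - 17.7778) - x = -147  ⇒  (-4/9)·x = -129.222  ⇒  x = 290.7500°F.
In Celsius: (290.75 - 32) × 5/9 = 143.7500°C.
In Rankine: 143.7500 × 1.8 + 491.67 = 750.42°R.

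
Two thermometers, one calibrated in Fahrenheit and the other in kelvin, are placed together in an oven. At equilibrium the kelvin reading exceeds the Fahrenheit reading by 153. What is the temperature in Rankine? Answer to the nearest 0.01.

Let x be the Fahrenheit reading; then the kelvin reading is 5/9·x + 255.372.
(5/9·x + 255.372) - x = 153  ⇒  (-4/9)·x = -102.372  ⇒  x = 230.3375°F.
In Celsius: (230.3375 - 32) × 5/9 = 110.1875°C.
In Rankine: 110.1875 × 1.8 + 491.67 = 690.01°R.

690.01°R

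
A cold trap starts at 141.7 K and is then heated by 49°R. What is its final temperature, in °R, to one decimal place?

304.1°R

Initial temperature in Celsius: 141.7 - 273.15 = -131.4500°C.
The 49°R change is an interval, so only the factor 5/9 applies: +49 × 5/9 = +27.2222°C.
Final Celsius temperature: -131.4500 + 27.2222 = -104.2278°C.
In Rankine: -104.2278 × 1.8 + 491.67 = 304.1°R.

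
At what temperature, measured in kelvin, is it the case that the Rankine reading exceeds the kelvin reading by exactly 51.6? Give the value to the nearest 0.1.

Let K be the kelvin reading. The Rankine reading is R = 1.8·K.
Require R - K = 51.6: (0.8)·K = 51.6.
K = (51.6) / (0.8) = 64.5.

64.5 K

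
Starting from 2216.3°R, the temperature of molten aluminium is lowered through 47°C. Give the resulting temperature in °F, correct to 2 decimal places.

Initial temperature in Celsius: (2216.3 - 491.67) × 5/9 = 958.1278°C.
Final Celsius temperature: 958.1278 - 47.0000 = 911.1278°C.
In Fahrenheit: 911.1278 × 1.8 + 32 = 1672.03°F.

1672.03°F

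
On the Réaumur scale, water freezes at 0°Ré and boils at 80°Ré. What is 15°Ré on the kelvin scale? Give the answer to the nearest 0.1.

Linear interpolation between the fixed points: C = (15 - 0) × 100 / (80 - 0) = 18.7500°C.
Then 18.7500 + 273.15 = 291.9 K.

291.9 K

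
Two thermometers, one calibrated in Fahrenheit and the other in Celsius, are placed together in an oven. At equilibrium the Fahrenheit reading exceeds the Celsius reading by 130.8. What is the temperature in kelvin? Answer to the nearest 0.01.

Let x be the Fahrenheit reading; then the Celsius reading is 5/9·x - 17.7778.
(5/9·x - 17.7778) - x = -130.8  ⇒  (-4/9)·x = -113.022  ⇒  x = 254.3000°F.
In Celsius: (254.3 - 32) × 5/9 = 123.5000°C.
In kelvin: 123.5000 + 273.15 = 396.65 K.

396.65 K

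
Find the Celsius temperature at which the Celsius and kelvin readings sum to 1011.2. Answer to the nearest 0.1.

369.0°C

Let C be the Celsius reading. The kelvin reading is K = 1·C + 273.15.
Require C + K = 1011.2: (2)·C + 273.15 = 1011.2.
C = (1011.2 - 273.15) / (2) = 369.0.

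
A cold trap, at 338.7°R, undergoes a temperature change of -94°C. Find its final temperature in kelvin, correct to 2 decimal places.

94.17 K

Initial temperature in Celsius: (338.7 - 491.67) × 5/9 = -84.9833°C.
Final Celsius temperature: -84.9833 - 94.0000 = -178.9833°C.
In kelvin: -178.9833 + 273.15 = 94.17 K.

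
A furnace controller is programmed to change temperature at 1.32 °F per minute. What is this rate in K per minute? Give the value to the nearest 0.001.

Since only a temperature interval is involved, the additive offset between the scales drops out.
A change of 1°F is a change of 5/9 K, so 1.32 × 5/9 = 0.733.

0.733 K/minute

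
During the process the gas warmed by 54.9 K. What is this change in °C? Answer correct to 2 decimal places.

54.90°C

Kelvin and Celsius degrees are the same size, so the interval is unchanged: 54.90.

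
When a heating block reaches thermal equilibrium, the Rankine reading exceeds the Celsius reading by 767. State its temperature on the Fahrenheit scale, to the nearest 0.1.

Let x be the Celsius reading; then the Rankine reading is 1.8·x + 491.67.
(1.8·x + 491.67) - x = 767  ⇒  (0.8)·x = 275.33  ⇒  x = 344.1625°C.
In Fahrenheit: 344.1625 × 1.8 + 32 = 651.5°F.

651.5°F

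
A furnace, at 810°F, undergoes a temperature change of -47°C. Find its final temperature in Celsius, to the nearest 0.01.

385.22°C

Initial temperature in Celsius: (810 - 32) × 5/9 = 432.2222°C.
Final Celsius temperature: 432.2222 - 47.0000 = 385.2222°C.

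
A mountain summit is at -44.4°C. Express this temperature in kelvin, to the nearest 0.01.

228.75 K

In kelvin: -44.4000 + 273.15 = 228.75 K.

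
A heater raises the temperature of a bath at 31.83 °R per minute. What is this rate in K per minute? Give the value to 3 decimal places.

Since only a temperature interval is involved, the additive offset between the scales drops out.
A change of 1°R is a change of 5/9 K, so 31.83 × 5/9 = 17.683.

17.683 K/minute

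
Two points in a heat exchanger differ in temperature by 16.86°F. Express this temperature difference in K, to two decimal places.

An interval of 1°F corresponds to 5/9 K.
16.86 × 5/9 = 9.37.

9.37 K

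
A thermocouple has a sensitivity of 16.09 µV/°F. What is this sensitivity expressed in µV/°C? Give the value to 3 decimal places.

The quantity depends on a temperature interval, so only the ratio of degree sizes applies; the offset between the scales is irrelevant.
A change of 1°C is a change of 1.8°F, so per °C the value is 16.09 × 1.8 = 28.962.

28.962 µV/°C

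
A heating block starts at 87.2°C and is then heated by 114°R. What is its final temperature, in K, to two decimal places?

423.68 K

The 114°R change is an interval, so only the factor 5/9 applies: +114 × 5/9 = +63.3333°C.
Final Celsius temperature: 87.2000 + 63.3333 = 150.5333°C.
In kelvin: 150.5333 + 273.15 = 423.68 K.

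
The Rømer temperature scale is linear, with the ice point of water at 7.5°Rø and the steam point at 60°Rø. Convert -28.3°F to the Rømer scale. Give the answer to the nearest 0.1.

-10.1°Rø

First in Celsius: (-28.3 - 32) × 5/9 = -33.5000°C.
Linearly onto the Rømer scale: 7.5 + (-33.5000 / 100) × (60 - 7.5) = -10.1°Rø.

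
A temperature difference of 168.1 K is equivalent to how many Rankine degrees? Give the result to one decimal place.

302.6°R

Only the scale ratio 1.8 matters for a change in temperature.
168.1 × 1.8 = 302.6.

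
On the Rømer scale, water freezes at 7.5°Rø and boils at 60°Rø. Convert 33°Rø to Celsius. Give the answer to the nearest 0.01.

Linear interpolation between the fixed points: C = (33 - 7.5) × 100 / (60 - 7.5) = 48.5714°C.

48.57°C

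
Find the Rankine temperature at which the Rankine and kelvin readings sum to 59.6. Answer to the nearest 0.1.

Let R be the Rankine reading. The kelvin reading is K = 5/9·R.
Require R + K = 59.6: (14/9)·R = 59.6.
R = (59.6) / (14/9) = 38.3.

38.3°R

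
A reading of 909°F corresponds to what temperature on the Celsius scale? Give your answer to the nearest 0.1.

487.2°C

In Celsius: (909 - 32) × 5/9 = 487.2222°C.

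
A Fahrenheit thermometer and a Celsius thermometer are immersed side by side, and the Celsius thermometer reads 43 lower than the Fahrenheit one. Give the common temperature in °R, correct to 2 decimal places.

Let x be the Fahrenheit reading; then the Celsius reading is 5/9·x - 17.7778.
(5/9·x - 17.7778) - x = -43  ⇒  (-4/9)·x = -25.2222  ⇒  x = 56.7500°F.
In Celsius: (56.75 - 32) × 5/9 = 13.7500°C.
In Rankine: 13.7500 × 1.8 + 491.67 = 516.42°R.

516.42°R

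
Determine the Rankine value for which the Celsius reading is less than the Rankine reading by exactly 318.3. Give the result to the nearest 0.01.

101.59°R

Let R be the Rankine reading. The Celsius reading is C = 5/9·R - 273.15.
Require C - R = -318.3: (-4/9)·R - 273.15 = -318.3.
R = (-318.3 + 273.15) / (-4/9) = 101.59.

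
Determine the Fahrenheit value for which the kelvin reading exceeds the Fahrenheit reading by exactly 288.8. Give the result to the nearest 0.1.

Let F be the Fahrenheit reading. The kelvin reading is K = 5/9·F + 255.372.
Require K - F = 288.8: (-4/9)·F + 255.372 = 288.8.
F = (288.8 - 255.372) / (-4/9) = -75.2.

-75.2°F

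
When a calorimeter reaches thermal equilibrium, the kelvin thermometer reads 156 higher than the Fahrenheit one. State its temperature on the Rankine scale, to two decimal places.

Let x be the Fahrenheit reading; then the kelvin reading is 5/9·x + 255.372.
(5/9·x + 255.372) - x = 156  ⇒  (-4/9)·x = -99.3722  ⇒  x = 223.5875°F.
In Celsius: (223.5875 - 32) × 5/9 = 106.4375°C.
In Rankine: 106.4375 × 1.8 + 491.67 = 683.26°R.

683.26°R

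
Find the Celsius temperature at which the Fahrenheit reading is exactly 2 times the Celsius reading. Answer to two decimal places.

Let C be the Celsius reading. The Fahrenheit reading is F = 1.8·C + 32.
Require F = 2·C: 1.8·C + 32 = 2·C.
(-0.2)·C = -32  ⇒  C = 160.00.

160.00°C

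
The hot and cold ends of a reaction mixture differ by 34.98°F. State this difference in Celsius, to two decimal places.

19.43°C

For a temperature interval the offset drops out; only the factor 5/9 applies.
34.98 × 5/9 = 19.43.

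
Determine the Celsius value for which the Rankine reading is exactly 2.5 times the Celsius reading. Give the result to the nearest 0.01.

Let C be the Celsius reading. The Rankine reading is R = 1.8·C + 491.67.
Require R = 2.5·C: 1.8·C + 491.67 = 2.5·C.
(-0.7)·C = -491.67  ⇒  C = 702.39.

702.39°C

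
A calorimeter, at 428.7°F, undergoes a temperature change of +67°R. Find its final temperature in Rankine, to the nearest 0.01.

955.37°R

Initial temperature in Celsius: (428.7 - 32) × 5/9 = 220.3889°C.
The 67°R change is an interval, so only the factor 5/9 applies: +67 × 5/9 = +37.2222°C.
Final Celsius temperature: 220.3889 + 37.2222 = 257.6111°C.
In Rankine: 257.6111 × 1.8 + 491.67 = 955.37°R.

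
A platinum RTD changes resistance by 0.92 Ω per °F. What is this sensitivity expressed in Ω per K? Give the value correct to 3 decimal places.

1.656 Ω per K

The quantity depends on a temperature interval, so only the ratio of degree sizes applies; the offset between the scales is irrelevant.
A change of 1 K is a change of 1.8°F, so per K the value is 0.92 × 1.8 = 1.656.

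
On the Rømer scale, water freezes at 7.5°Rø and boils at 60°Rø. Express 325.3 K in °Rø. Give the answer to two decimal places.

First in Celsius: 325.3 - 273.15 = 52.1500°C.
Linearly onto the Rømer scale: 7.5 + (52.1500 / 100) × (60 - 7.5) = 34.88°Rø.

34.88°Rø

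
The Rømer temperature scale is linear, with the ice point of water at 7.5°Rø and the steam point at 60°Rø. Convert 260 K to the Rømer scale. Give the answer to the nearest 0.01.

0.60°Rø

First in Celsius: 260 - 273.15 = -13.1500°C.
Linearly onto the Rømer scale: 7.5 + (-13.1500 / 100) × (60 - 7.5) = 0.60°Rø.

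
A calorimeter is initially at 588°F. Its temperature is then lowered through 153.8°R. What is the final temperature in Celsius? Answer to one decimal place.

223.4°C

Initial temperature in Celsius: (588 - 32) × 5/9 = 308.8889°C.
The 153.8°R change is an interval, so only the factor 5/9 applies: -153.8 × 5/9 = -85.4444°C.
Final Celsius temperature: 308.8889 - 85.4444 = 223.4444°C.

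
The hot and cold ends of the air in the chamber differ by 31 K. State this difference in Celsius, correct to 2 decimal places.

31.00°C

Kelvin and Celsius degrees are the same size, so the interval is unchanged: 31.00.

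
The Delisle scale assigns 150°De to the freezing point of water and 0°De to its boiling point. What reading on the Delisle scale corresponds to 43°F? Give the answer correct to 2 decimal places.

140.83°De

First in Celsius: (43 - 32) × 5/9 = 6.1111°C.
Linearly onto the Delisle scale: 150 + (6.1111 / 100) × (0 - 150) = 140.83°De.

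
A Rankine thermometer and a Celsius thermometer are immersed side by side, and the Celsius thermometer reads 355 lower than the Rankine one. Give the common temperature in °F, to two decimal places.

-275.51°F

Let x be the Rankine reading; then the Celsius reading is 5/9·x - 273.15.
(5/9·x - 273.15) - x = -355  ⇒  (-4/9)·x = -81.85  ⇒  x = 184.1625°R.
In Celsius: (184.1625 - 491.67) × 5/9 = -170.8375°C.
In Fahrenheit: -170.8375 × 1.8 + 32 = -275.51°F.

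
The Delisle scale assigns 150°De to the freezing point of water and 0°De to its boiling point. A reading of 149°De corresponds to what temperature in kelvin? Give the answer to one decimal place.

273.8 K

Linear interpolation between the fixed points: C = (149 - 150) × 100 / (0 - 150) = 0.6667°C.
Then 0.6667 + 273.15 = 273.8 K.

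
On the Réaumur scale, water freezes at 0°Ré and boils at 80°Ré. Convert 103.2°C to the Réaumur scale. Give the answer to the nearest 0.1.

82.6°Ré

Linearly onto the Réaumur scale: 0 + (103.2000 / 100) × (80 - 0) = 82.6°Ré.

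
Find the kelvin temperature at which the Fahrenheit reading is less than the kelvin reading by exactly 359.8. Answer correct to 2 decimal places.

124.84 K

Let K be the kelvin reading. The Fahrenheit reading is F = 1.8·K - 459.67.
Require F - K = -359.8: (0.8)·K - 459.67 = -359.8.
K = (-359.8 + 459.67) / (0.8) = 124.84.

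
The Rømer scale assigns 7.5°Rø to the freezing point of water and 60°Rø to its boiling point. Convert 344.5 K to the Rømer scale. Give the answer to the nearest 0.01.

First in Celsius: 344.5 - 273.15 = 71.3500°C.
Linearly onto the Rømer scale: 7.5 + (71.3500 / 100) × (60 - 7.5) = 44.96°Rø.

44.96°Rø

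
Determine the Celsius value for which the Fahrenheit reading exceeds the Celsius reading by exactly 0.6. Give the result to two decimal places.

-39.25°C

Let C be the Celsius reading. The Fahrenheit reading is F = 1.8·C + 32.
Require F - C = 0.6: (0.8)·C + 32 = 0.6.
C = (0.6 - 32) / (0.8) = -39.25.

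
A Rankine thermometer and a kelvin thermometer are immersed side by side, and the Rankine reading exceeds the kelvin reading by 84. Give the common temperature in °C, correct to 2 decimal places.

-168.15°C

Let x be the Rankine reading; then the kelvin reading is 5/9·x.
(5/9·x) - x = -84  ⇒  (-4/9)·x = -84  ⇒  x = 189.0000°R.
In Celsius: (189 - 491.67) × 5/9 = -168.15°C.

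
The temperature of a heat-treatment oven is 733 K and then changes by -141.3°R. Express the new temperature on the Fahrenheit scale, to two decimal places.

718.43°F

Initial temperature in Celsius: 733 - 273.15 = 459.8500°C.
The 141.3°R change is an interval, so only the factor 5/9 applies: -141.3 × 5/9 = -78.5000°C.
Final Celsius temperature: 459.8500 - 78.5000 = 381.3500°C.
In Fahrenheit: 381.3500 × 1.8 + 32 = 718.43°F.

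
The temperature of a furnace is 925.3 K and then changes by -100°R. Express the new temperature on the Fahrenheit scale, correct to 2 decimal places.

Initial temperature in Celsius: 925.3 - 273.15 = 652.1500°C.
The 100°R change is an interval, so only the factor 5/9 applies: -100 × 5/9 = -55.5556°C.
Final Celsius temperature: 652.1500 - 55.5556 = 596.5944°C.
In Fahrenheit: 596.5944 × 1.8 + 32 = 1105.87°F.

1105.87°F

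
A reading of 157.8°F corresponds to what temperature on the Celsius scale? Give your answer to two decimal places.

69.89°C

In Celsius: (157.8 - 32) × 5/9 = 69.8889°C.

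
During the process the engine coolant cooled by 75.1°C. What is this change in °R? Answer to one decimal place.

135.2°R

Only the scale ratio 1.8 matters for a change in temperature.
75.1 × 1.8 = 135.2.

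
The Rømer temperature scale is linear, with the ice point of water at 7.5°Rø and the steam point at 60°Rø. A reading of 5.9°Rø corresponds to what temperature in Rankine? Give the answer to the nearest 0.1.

486.2°R

Linear interpolation between the fixed points: C = (5.9 - 7.5) × 100 / (60 - 7.5) = -3.0476°C.
Then -3.0476 × 1.8 + 491.67 = 486.2°R.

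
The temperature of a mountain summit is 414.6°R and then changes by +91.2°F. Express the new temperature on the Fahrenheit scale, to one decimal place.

Initial temperature in Celsius: (414.6 - 491.67) × 5/9 = -42.8167°C.
The 91.2°F change is an interval, so only the factor 5/9 applies: +91.2 × 5/9 = +50.6667°C.
Final Celsius temperature: -42.8167 + 50.6667 = 7.8500°C.
In Fahrenheit: 7.8500 × 1.8 + 32 = 46.1°F.

46.1°F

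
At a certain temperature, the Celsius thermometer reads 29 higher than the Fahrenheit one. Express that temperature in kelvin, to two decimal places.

196.90 K

Let x be the Fahrenheit reading; then the Celsius reading is 5/9·x - 17.7778.
(5/9·x - 17.7778) - x = 29  ⇒  (-4/9)·x = 46.7778  ⇒  x = -105.2500°F.
In Celsius: (-105.25 - 32) × 5/9 = -76.2500°C.
In kelvin: -76.2500 + 273.15 = 196.90 K.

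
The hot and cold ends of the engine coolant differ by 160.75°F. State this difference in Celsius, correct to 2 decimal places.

89.31°C

For a temperature interval the offset drops out; only the factor 5/9 applies.
160.75 × 5/9 = 89.31.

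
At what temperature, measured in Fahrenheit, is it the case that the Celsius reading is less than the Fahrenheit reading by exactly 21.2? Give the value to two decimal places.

7.70°F

Let F be the Fahrenheit reading. The Celsius reading is C = 5/9·F - 17.7778.
Require C - F = -21.2: (-4/9)·F - 17.7778 = -21.2.
F = (-21.2 + 17.7778) / (-4/9) = 7.70.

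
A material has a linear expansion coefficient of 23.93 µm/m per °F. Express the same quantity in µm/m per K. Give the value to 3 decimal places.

Since only a temperature interval is involved, the additive offset between the scales drops out.
A change of 1 K is a change of 1.8°F, so per K the value is 23.93 × 1.8 = 43.074.

43.074 µm/m per K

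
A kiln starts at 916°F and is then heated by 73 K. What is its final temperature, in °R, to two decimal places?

Initial temperature in Celsius: (916 - 32) × 5/9 = 491.1111°C.
The 73 K change is an interval; Kelvin and Celsius degrees are the same size, so ΔC = +73°C.
Final Celsius temperature: 491.1111 + 73.0000 = 564.1111°C.
In Rankine: 564.1111 × 1.8 + 491.67 = 1507.07°R.

1507.07°R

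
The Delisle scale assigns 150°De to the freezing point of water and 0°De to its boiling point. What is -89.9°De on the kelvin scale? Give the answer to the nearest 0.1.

433.1 K

Linear interpolation between the fixed points: C = (-89.9 - 150) × 100 / (0 - 150) = 159.9333°C.
Then 159.9333 + 273.15 = 433.1 K.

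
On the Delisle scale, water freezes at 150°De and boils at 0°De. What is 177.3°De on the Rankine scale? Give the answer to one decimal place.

458.9°R

Linear interpolation between the fixed points: C = (177.3 - 150) × 100 / (0 - 150) = -18.2000°C.
Then -18.2000 × 1.8 + 491.67 = 458.9°R.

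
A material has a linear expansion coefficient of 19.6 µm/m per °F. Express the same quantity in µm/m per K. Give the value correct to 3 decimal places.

The quantity depends on a temperature interval, so only the ratio of degree sizes applies; the offset between the scales is irrelevant.
A change of 1 K is a change of 1.8°F, so per K the value is 19.6 × 1.8 = 35.280.

35.280 µm/m per K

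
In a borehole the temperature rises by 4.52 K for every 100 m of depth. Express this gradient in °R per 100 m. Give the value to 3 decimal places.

8.136 °R/100 m

Since only a temperature interval is involved, the additive offset between the scales drops out.
A change of 1 K is a change of 1.8°R, so 4.52 × 1.8 = 8.136.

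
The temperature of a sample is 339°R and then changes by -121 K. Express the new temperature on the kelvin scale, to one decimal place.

Initial temperature in Celsius: (339 - 491.67) × 5/9 = -84.8167°C.
The 121 K change is an interval; Kelvin and Celsius degrees are the same size, so ΔC = -121°C.
Final Celsius temperature: -84.8167 - 121.0000 = -205.8167°C.
In kelvin: -205.8167 + 273.15 = 67.3 K.

67.3 K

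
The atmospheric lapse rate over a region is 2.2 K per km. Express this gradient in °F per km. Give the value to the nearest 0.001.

3.960 °F/km

The quantity depends on a temperature interval, so only the ratio of degree sizes applies; the offset between the scales is irrelevant.
A change of 1 K is a change of 1.8°F, so 2.2 × 1.8 = 3.960.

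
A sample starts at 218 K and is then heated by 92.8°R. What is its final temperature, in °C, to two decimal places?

-3.59°C

Initial temperature in Celsius: 218 - 273.15 = -55.1500°C.
The 92.8°R change is an interval, so only the factor 5/9 applies: +92.8 × 5/9 = +51.5556°C.
Final Celsius temperature: -55.1500 + 51.5556 = -3.5944°C.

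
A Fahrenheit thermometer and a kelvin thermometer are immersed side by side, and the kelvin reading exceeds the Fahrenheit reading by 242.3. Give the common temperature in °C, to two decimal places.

Let x be the Fahrenheit reading; then the kelvin reading is 5/9·x + 255.372.
(5/9·x + 255.372) - x = 242.3  ⇒  (-4/9)·x = -13.0722  ⇒  x = 29.4125°F.
In Celsius: (29.4125 - 32) × 5/9 = -1.44°C.

-1.44°C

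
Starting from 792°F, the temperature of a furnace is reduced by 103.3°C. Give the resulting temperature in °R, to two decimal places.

Initial temperature in Celsius: (792 - 32) × 5/9 = 422.2222°C.
Final Celsius temperature: 422.2222 - 103.3000 = 318.9222°C.
In Rankine: 318.9222 × 1.8 + 491.67 = 1065.73°R.

1065.73°R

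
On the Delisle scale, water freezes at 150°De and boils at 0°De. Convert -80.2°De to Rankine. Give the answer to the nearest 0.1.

767.9°R

Linear interpolation between the fixed points: C = (-80.2 - 150) × 100 / (0 - 150) = 153.4667°C.
Then 153.4667 × 1.8 + 491.67 = 767.9°R.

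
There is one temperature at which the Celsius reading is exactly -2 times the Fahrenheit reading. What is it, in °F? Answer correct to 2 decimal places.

6.96°F

Let F be the Fahrenheit reading. The Celsius reading is C = 5/9·F - 17.7778.
Require C = -2·F: 5/9·F - 17.7778 = -2·F.
(23/9)·F = 17.7778  ⇒  F = 6.96.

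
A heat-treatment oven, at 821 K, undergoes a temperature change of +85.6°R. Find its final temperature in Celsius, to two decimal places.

Initial temperature in Celsius: 821 - 273.15 = 547.8500°C.
The 85.6°R change is an interval, so only the factor 5/9 applies: +85.6 × 5/9 = +47.5556°C.
Final Celsius temperature: 547.8500 + 47.5556 = 595.4056°C.

595.41°C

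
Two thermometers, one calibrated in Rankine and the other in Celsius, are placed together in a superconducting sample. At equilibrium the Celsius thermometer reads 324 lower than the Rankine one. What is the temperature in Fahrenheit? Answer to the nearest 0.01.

-345.26°F

Let x be the Rankine reading; then the Celsius reading is 5/9·x - 273.15.
(5/9·x - 273.15) - x = -324  ⇒  (-4/9)·x = -50.85  ⇒  x = 114.4125°R.
In Celsius: (114.4125 - 491.67) × 5/9 = -209.5875°C.
In Fahrenheit: -209.5875 × 1.8 + 32 = -345.26°F.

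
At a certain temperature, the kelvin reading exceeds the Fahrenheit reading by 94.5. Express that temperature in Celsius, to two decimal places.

Let x be the Fahrenheit reading; then the kelvin reading is 5/9·x + 255.372.
(5/9·x + 255.372) - x = 94.5  ⇒  (-4/9)·x = -160.872  ⇒  x = 361.9625°F.
In Celsius: (361.9625 - 32) × 5/9 = 183.31°C.

183.31°C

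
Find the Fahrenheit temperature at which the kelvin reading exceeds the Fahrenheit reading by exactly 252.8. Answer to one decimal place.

5.8°F

Let F be the Fahrenheit reading. The kelvin reading is K = 5/9·F + 255.372.
Require K - F = 252.8: (-4/9)·F + 255.372 = 252.8.
F = (252.8 - 255.372) / (-4/9) = 5.8.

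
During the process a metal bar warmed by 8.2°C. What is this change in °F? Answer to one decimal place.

14.8°F

An interval of 1°C corresponds to 1.8°F.
8.2 × 1.8 = 14.8.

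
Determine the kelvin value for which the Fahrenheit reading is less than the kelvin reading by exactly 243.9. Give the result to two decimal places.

Let K be the kelvin reading. The Fahrenheit reading is F = 1.8·K - 459.67.
Require F - K = -243.9: (0.8)·K - 459.67 = -243.9.
K = (-243.9 + 459.67) / (0.8) = 269.71.

269.71 K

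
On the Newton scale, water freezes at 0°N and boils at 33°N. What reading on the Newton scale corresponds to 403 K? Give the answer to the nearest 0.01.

First in Celsius: 403 - 273.15 = 129.8500°C.
Linearly onto the Newton scale: 0 + (129.8500 / 100) × (33 - 0) = 42.85°N.

42.85°N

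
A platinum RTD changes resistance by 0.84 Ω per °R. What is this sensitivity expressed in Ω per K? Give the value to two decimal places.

1.51 Ω per K

Since only a temperature interval is involved, the additive offset between the scales drops out.
A change of 1 K is a change of 1.8°R, so per K the value is 0.84 × 1.8 = 1.51.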